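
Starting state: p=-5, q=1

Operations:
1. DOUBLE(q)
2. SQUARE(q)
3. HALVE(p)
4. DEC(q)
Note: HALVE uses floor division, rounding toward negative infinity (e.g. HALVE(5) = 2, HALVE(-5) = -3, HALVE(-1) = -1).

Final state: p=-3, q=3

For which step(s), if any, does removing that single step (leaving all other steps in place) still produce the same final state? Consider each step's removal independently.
None - removing any single step changes the final result

Testing removal of each single step:
Without step 1: final = p=-3, q=0 (different)
Without step 2: final = p=-3, q=1 (different)
Without step 3: final = p=-5, q=3 (different)
Without step 4: final = p=-3, q=4 (different)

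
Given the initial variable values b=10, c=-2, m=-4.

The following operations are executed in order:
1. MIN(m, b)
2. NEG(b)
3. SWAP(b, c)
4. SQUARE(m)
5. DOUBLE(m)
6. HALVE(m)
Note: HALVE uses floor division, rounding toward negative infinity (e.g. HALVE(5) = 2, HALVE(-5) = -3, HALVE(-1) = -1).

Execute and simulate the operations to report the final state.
{b: -2, c: -10, m: 16}

Step-by-step execution:
Initial: b=10, c=-2, m=-4
After step 1 (MIN(m, b)): b=10, c=-2, m=-4
After step 2 (NEG(b)): b=-10, c=-2, m=-4
After step 3 (SWAP(b, c)): b=-2, c=-10, m=-4
After step 4 (SQUARE(m)): b=-2, c=-10, m=16
After step 5 (DOUBLE(m)): b=-2, c=-10, m=32
After step 6 (HALVE(m)): b=-2, c=-10, m=16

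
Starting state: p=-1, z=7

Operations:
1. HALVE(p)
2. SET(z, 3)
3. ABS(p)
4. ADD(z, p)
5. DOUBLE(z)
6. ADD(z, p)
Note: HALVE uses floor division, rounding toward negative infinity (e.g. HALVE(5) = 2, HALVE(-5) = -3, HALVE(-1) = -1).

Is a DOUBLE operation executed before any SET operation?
No

First DOUBLE: step 5
First SET: step 2
Since 5 > 2, SET comes first.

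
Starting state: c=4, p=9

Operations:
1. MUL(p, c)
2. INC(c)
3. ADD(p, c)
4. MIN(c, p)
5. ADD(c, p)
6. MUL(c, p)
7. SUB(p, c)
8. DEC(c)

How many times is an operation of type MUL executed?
2

Counting MUL operations:
Step 1: MUL(p, c) ← MUL
Step 6: MUL(c, p) ← MUL
Total: 2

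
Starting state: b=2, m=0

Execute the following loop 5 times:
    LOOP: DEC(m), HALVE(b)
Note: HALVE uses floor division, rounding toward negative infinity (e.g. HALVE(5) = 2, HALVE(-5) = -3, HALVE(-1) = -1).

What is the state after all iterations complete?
b=0, m=-5

Iteration trace:
Start: b=2, m=0
After iteration 1: b=1, m=-1
After iteration 2: b=0, m=-2
After iteration 3: b=0, m=-3
After iteration 4: b=0, m=-4
After iteration 5: b=0, m=-5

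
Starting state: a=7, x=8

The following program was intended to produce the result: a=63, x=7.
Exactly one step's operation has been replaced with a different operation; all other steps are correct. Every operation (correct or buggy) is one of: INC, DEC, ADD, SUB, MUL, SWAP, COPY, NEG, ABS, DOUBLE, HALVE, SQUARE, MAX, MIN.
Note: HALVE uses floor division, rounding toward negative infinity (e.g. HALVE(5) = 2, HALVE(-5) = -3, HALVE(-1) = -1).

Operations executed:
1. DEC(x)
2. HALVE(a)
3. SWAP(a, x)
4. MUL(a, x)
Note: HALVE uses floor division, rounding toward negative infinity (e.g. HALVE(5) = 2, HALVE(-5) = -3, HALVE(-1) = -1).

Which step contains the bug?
Step 3

Trace with buggy code:
Initial: a=7, x=8
After step 1: a=7, x=7
After step 2: a=3, x=7
After step 3: a=7, x=3
After step 4: a=21, x=3
Actual final a=21, x=3 ≠ expected a=63, x=7.
Step 3 is the only position where a single-operation replacement can produce the expected result.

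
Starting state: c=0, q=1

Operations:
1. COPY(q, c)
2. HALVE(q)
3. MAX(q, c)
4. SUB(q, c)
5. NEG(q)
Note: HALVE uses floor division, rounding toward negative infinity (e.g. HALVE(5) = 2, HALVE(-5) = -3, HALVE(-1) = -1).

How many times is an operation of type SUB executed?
1

Counting SUB operations:
Step 4: SUB(q, c) ← SUB
Total: 1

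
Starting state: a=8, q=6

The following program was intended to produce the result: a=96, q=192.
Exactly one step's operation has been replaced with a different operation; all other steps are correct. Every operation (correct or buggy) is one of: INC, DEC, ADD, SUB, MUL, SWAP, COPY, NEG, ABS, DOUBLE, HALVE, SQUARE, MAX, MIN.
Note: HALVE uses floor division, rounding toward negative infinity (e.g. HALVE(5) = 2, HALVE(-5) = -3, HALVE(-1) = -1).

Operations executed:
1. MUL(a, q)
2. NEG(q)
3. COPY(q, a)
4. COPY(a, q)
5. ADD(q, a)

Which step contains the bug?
Step 2

Trace with buggy code:
Initial: a=8, q=6
After step 1: a=48, q=6
After step 2: a=48, q=-6
After step 3: a=48, q=48
After step 4: a=48, q=48
After step 5: a=48, q=96
Actual final a=48, q=96 ≠ expected a=96, q=192.
Step 2 is the only position where a single-operation replacement can produce the expected result.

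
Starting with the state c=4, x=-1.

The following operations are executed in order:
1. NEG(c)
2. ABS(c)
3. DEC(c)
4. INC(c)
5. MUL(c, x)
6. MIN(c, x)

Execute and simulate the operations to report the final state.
{c: -4, x: -1}

Step-by-step execution:
Initial: c=4, x=-1
After step 1 (NEG(c)): c=-4, x=-1
After step 2 (ABS(c)): c=4, x=-1
After step 3 (DEC(c)): c=3, x=-1
After step 4 (INC(c)): c=4, x=-1
After step 5 (MUL(c, x)): c=-4, x=-1
After step 6 (MIN(c, x)): c=-4, x=-1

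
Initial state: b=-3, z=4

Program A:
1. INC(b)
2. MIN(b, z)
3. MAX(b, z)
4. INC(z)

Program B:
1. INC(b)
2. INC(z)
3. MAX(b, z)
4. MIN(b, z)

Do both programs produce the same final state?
No

Program A final state: b=4, z=5
Program B final state: b=5, z=5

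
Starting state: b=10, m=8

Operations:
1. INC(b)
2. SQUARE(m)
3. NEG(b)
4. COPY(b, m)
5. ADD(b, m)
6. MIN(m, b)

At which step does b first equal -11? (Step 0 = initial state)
Step 3

Tracing b:
Initial: b = 10
After step 1: b = 11
After step 2: b = 11
After step 3: b = -11 ← first occurrence
After step 4: b = 64
After step 5: b = 128
After step 6: b = 128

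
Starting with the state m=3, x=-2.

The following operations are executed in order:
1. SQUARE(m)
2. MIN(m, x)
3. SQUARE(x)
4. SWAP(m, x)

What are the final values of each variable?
{m: 4, x: -2}

Step-by-step execution:
Initial: m=3, x=-2
After step 1 (SQUARE(m)): m=9, x=-2
After step 2 (MIN(m, x)): m=-2, x=-2
After step 3 (SQUARE(x)): m=-2, x=4
After step 4 (SWAP(m, x)): m=4, x=-2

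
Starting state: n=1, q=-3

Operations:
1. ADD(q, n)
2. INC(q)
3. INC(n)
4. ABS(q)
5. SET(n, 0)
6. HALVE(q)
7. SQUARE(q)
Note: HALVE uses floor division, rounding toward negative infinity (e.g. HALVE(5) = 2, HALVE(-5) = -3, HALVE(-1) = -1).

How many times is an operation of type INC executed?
2

Counting INC operations:
Step 2: INC(q) ← INC
Step 3: INC(n) ← INC
Total: 2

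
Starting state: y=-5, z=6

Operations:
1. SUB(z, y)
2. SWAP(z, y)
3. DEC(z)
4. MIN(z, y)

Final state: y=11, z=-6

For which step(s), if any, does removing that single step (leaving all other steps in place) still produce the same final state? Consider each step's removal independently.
Step(s) 4

Testing removal of each single step:
Without step 1: final = y=6, z=-6 (different)
Without step 2: final = y=-5, z=-5 (different)
Without step 3: final = y=11, z=-5 (different)
Without step 4: final = y=11, z=-6 (same)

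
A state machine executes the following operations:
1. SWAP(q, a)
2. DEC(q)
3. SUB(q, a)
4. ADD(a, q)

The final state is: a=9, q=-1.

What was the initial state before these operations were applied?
a=10, q=10

Working backwards:
Final state: a=9, q=-1
Before step 4 (ADD(a, q)): a=10, q=-1
Before step 3 (SUB(q, a)): a=10, q=9
Before step 2 (DEC(q)): a=10, q=10
Before step 1 (SWAP(q, a)): a=10, q=10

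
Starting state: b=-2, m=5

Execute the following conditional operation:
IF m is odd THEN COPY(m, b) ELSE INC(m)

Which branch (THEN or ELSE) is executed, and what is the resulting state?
Branch: THEN, Final state: b=-2, m=-2

Evaluating condition: m is odd
Condition is True, so THEN branch executes
After COPY(m, b): b=-2, m=-2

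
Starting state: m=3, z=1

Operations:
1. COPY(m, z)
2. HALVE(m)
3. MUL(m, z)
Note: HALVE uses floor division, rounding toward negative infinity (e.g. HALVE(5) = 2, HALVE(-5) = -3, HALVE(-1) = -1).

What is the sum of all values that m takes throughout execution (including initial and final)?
4

Values of m at each step:
Initial: m = 3
After step 1: m = 1
After step 2: m = 0
After step 3: m = 0
Sum = 3 + 1 + 0 + 0 = 4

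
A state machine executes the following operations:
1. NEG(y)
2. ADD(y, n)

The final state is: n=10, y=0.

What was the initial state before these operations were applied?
n=10, y=10

Working backwards:
Final state: n=10, y=0
Before step 2 (ADD(y, n)): n=10, y=-10
Before step 1 (NEG(y)): n=10, y=10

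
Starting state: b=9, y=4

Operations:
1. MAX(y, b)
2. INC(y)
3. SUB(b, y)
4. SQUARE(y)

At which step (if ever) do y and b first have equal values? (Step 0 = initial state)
Step 1

y and b first become equal after step 1.

Comparing values at each step:
Initial: y=4, b=9
After step 1: y=9, b=9 ← equal!
After step 2: y=10, b=9
After step 3: y=10, b=-1
After step 4: y=100, b=-1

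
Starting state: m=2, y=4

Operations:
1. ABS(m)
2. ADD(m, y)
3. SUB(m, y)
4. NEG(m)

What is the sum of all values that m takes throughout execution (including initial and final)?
10

Values of m at each step:
Initial: m = 2
After step 1: m = 2
After step 2: m = 6
After step 3: m = 2
After step 4: m = -2
Sum = 2 + 2 + 6 + 2 + -2 = 10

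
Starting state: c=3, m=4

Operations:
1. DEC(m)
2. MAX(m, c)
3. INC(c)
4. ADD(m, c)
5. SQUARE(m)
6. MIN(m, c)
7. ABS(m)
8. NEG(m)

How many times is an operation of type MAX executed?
1

Counting MAX operations:
Step 2: MAX(m, c) ← MAX
Total: 1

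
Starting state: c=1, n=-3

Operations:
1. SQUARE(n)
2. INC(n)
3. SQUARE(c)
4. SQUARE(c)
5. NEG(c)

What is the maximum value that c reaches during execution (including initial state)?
1

Values of c at each step:
Initial: c = 1 ← maximum
After step 1: c = 1
After step 2: c = 1
After step 3: c = 1
After step 4: c = 1
After step 5: c = -1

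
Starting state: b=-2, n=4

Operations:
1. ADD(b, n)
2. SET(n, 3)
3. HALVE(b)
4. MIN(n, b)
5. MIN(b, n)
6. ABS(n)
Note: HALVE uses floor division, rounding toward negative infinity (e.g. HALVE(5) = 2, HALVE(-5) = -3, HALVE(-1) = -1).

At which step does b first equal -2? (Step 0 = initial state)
Step 0

Tracing b:
Initial: b = -2 ← first occurrence
After step 1: b = 2
After step 2: b = 2
After step 3: b = 1
After step 4: b = 1
After step 5: b = 1
After step 6: b = 1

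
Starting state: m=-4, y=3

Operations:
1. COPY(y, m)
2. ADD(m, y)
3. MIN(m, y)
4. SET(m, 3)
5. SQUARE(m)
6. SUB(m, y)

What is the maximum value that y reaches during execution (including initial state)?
3

Values of y at each step:
Initial: y = 3 ← maximum
After step 1: y = -4
After step 2: y = -4
After step 3: y = -4
After step 4: y = -4
After step 5: y = -4
After step 6: y = -4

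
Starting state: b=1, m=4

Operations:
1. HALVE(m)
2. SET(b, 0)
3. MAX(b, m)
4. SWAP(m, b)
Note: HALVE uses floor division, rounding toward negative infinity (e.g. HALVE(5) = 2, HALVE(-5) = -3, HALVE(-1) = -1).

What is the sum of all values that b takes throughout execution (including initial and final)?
6

Values of b at each step:
Initial: b = 1
After step 1: b = 1
After step 2: b = 0
After step 3: b = 2
After step 4: b = 2
Sum = 1 + 1 + 0 + 2 + 2 = 6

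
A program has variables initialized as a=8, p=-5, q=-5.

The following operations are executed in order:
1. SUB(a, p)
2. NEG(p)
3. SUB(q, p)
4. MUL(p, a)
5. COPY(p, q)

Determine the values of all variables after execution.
{a: 13, p: -10, q: -10}

Step-by-step execution:
Initial: a=8, p=-5, q=-5
After step 1 (SUB(a, p)): a=13, p=-5, q=-5
After step 2 (NEG(p)): a=13, p=5, q=-5
After step 3 (SUB(q, p)): a=13, p=5, q=-10
After step 4 (MUL(p, a)): a=13, p=65, q=-10
After step 5 (COPY(p, q)): a=13, p=-10, q=-10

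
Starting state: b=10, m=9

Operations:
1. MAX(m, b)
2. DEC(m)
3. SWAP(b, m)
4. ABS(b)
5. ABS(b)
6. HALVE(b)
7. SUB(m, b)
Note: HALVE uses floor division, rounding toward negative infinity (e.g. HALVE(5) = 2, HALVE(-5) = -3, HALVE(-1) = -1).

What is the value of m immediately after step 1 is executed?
m = 10

Tracing m through execution:
Initial: m = 9
After step 1 (MAX(m, b)): m = 10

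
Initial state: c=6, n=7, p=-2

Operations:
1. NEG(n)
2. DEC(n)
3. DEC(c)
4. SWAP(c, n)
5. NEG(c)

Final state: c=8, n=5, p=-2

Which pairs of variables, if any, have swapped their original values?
None

Comparing initial and final values:
c: 6 → 8
p: -2 → -2
n: 7 → 5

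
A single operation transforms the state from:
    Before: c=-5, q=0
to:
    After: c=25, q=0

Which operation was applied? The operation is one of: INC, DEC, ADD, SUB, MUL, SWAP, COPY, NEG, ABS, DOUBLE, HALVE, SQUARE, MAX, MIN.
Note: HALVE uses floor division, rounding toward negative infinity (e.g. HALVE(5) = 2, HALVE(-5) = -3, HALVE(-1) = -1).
SQUARE(c)

Analyzing the change:
Before: c=-5, q=0
After: c=25, q=0
Variable c changed from -5 to 25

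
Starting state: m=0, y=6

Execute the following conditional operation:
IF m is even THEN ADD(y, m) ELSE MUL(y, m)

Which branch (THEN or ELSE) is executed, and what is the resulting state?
Branch: THEN, Final state: m=0, y=6

Evaluating condition: m is even
Condition is True, so THEN branch executes
After ADD(y, m): m=0, y=6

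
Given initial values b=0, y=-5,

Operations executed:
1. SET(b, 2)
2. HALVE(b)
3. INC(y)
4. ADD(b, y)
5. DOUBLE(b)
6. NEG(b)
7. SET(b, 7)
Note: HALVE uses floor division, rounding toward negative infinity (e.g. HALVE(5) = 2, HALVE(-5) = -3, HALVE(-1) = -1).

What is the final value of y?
y = -4

Tracing execution:
Step 1: SET(b, 2) → y = -5
Step 2: HALVE(b) → y = -5
Step 3: INC(y) → y = -4
Step 4: ADD(b, y) → y = -4
Step 5: DOUBLE(b) → y = -4
Step 6: NEG(b) → y = -4
Step 7: SET(b, 7) → y = -4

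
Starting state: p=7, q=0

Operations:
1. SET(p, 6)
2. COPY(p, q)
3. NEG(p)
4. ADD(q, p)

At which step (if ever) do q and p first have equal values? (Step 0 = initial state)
Step 2

q and p first become equal after step 2.

Comparing values at each step:
Initial: q=0, p=7
After step 1: q=0, p=6
After step 2: q=0, p=0 ← equal!
After step 3: q=0, p=0 ← equal!
After step 4: q=0, p=0 ← equal!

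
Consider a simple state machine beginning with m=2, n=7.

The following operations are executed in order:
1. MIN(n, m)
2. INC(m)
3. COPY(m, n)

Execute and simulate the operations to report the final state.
{m: 2, n: 2}

Step-by-step execution:
Initial: m=2, n=7
After step 1 (MIN(n, m)): m=2, n=2
After step 2 (INC(m)): m=3, n=2
After step 3 (COPY(m, n)): m=2, n=2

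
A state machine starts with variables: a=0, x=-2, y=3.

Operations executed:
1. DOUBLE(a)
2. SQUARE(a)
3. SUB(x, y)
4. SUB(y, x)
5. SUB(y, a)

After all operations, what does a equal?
a = 0

Tracing execution:
Step 1: DOUBLE(a) → a = 0
Step 2: SQUARE(a) → a = 0
Step 3: SUB(x, y) → a = 0
Step 4: SUB(y, x) → a = 0
Step 5: SUB(y, a) → a = 0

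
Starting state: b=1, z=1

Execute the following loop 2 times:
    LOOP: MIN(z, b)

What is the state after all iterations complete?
b=1, z=1

Iteration trace:
Start: b=1, z=1
After iteration 1: b=1, z=1
After iteration 2: b=1, z=1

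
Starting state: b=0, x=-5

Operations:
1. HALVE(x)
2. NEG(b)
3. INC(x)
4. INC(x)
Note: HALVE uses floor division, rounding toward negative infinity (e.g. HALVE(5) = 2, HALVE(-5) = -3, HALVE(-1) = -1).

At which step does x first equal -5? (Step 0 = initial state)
Step 0

Tracing x:
Initial: x = -5 ← first occurrence
After step 1: x = -3
After step 2: x = -3
After step 3: x = -2
After step 4: x = -1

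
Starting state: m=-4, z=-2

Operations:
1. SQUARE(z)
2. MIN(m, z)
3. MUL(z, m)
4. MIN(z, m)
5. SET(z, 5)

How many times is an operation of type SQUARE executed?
1

Counting SQUARE operations:
Step 1: SQUARE(z) ← SQUARE
Total: 1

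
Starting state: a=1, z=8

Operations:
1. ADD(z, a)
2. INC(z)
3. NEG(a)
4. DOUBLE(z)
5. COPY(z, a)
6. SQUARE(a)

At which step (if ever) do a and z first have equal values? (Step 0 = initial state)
Step 5

a and z first become equal after step 5.

Comparing values at each step:
Initial: a=1, z=8
After step 1: a=1, z=9
After step 2: a=1, z=10
After step 3: a=-1, z=10
After step 4: a=-1, z=20
After step 5: a=-1, z=-1 ← equal!
After step 6: a=1, z=-1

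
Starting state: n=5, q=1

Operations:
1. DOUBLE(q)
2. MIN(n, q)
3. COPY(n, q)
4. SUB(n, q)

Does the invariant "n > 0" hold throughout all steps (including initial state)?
No, violated after step 4

The invariant is violated after step 4.

State at each step:
Initial: n=5, q=1
After step 1: n=5, q=2
After step 2: n=2, q=2
After step 3: n=2, q=2
After step 4: n=0, q=2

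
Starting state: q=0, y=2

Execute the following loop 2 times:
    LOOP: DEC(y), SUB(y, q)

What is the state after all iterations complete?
q=0, y=0

Iteration trace:
Start: q=0, y=2
After iteration 1: q=0, y=1
After iteration 2: q=0, y=0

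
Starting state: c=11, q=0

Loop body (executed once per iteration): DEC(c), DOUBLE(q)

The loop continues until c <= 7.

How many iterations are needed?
4

Tracing iterations:
Initial: c=11, q=0
After iteration 1: c=10, q=0
After iteration 2: c=9, q=0
After iteration 3: c=8, q=0
After iteration 4: c=7, q=0
c <= 7 now holds, so the loop exits after 4 iterations.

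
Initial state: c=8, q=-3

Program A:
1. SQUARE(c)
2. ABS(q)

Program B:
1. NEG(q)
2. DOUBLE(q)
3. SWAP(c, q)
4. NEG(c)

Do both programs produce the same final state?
No

Program A final state: c=64, q=3
Program B final state: c=-6, q=8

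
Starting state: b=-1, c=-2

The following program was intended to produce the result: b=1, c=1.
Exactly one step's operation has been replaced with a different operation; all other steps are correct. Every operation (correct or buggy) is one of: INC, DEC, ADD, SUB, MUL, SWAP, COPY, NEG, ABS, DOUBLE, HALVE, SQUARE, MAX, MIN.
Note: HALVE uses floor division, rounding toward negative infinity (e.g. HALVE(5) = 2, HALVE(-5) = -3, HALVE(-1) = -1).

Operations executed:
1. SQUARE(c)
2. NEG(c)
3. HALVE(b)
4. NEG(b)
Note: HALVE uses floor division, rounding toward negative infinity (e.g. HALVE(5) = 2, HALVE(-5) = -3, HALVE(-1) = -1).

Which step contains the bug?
Step 1

Trace with buggy code:
Initial: b=-1, c=-2
After step 1: b=-1, c=4
After step 2: b=-1, c=-4
After step 3: b=-1, c=-4
After step 4: b=1, c=-4
Actual final b=1, c=-4 ≠ expected b=1, c=1.
Step 1 is the only position where a single-operation replacement can produce the expected result.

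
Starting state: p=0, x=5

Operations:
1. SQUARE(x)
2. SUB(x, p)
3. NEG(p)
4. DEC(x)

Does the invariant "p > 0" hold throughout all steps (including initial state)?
No, violated at the initial state

The invariant is violated at the initial state (step 0).

State at each step:
Initial: p=0, x=5
After step 1: p=0, x=25
After step 2: p=0, x=25
After step 3: p=0, x=25
After step 4: p=0, x=24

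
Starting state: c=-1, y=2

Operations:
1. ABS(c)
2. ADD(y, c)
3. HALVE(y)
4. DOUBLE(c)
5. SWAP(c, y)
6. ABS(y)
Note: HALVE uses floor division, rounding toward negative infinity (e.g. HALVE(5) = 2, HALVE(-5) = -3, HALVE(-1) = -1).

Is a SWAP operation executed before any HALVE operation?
No

First SWAP: step 5
First HALVE: step 3
Since 5 > 3, HALVE comes first.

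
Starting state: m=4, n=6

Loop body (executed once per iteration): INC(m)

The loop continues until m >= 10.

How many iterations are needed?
6

Tracing iterations:
Initial: m=4, n=6
After iteration 1: m=5, n=6
After iteration 2: m=6, n=6
After iteration 3: m=7, n=6
After iteration 4: m=8, n=6
After iteration 5: m=9, n=6
After iteration 6: m=10, n=6
m >= 10 now holds, so the loop exits after 6 iterations.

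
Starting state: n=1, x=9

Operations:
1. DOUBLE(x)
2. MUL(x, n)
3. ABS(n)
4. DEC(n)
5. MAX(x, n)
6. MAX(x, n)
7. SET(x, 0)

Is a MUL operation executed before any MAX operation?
Yes

First MUL: step 2
First MAX: step 5
Since 2 < 5, MUL comes first.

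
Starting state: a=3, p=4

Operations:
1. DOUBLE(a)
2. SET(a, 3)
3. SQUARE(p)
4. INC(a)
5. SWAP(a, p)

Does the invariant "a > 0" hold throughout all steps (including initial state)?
Yes

The invariant holds at every step.

State at each step:
Initial: a=3, p=4
After step 1: a=6, p=4
After step 2: a=3, p=4
After step 3: a=3, p=16
After step 4: a=4, p=16
After step 5: a=16, p=4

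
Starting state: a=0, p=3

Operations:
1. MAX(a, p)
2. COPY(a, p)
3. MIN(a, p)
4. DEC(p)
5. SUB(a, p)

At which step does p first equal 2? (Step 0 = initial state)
Step 4

Tracing p:
Initial: p = 3
After step 1: p = 3
After step 2: p = 3
After step 3: p = 3
After step 4: p = 2 ← first occurrence
After step 5: p = 2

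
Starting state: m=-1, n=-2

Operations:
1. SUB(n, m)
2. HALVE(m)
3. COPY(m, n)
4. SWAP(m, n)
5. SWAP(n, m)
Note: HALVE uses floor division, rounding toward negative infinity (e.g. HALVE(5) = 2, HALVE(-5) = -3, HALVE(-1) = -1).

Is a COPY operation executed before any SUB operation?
No

First COPY: step 3
First SUB: step 1
Since 3 > 1, SUB comes first.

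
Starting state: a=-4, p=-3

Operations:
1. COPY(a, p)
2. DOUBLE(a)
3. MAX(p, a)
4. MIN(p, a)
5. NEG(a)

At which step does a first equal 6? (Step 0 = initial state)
Step 5

Tracing a:
Initial: a = -4
After step 1: a = -3
After step 2: a = -6
After step 3: a = -6
After step 4: a = -6
After step 5: a = 6 ← first occurrence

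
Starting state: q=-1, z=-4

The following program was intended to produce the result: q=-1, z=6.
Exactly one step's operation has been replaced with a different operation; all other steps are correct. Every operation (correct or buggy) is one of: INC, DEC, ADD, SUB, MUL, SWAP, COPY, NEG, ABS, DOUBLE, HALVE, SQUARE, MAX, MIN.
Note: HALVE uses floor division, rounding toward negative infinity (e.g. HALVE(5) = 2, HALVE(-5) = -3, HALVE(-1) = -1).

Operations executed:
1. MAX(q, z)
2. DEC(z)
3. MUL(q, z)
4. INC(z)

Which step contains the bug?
Step 3

Trace with buggy code:
Initial: q=-1, z=-4
After step 1: q=-1, z=-4
After step 2: q=-1, z=-5
After step 3: q=5, z=-5
After step 4: q=5, z=-4
Actual final q=5, z=-4 ≠ expected q=-1, z=6.
Step 3 is the only position where a single-operation replacement can produce the expected result.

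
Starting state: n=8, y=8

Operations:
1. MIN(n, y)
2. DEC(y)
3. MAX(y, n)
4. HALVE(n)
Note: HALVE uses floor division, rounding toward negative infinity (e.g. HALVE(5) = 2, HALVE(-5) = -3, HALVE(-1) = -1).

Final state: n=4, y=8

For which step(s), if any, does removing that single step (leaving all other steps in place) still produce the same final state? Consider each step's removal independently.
Step(s) 1, 2

Testing removal of each single step:
Without step 1: final = n=4, y=8 (same)
Without step 2: final = n=4, y=8 (same)
Without step 3: final = n=4, y=7 (different)
Without step 4: final = n=8, y=8 (different)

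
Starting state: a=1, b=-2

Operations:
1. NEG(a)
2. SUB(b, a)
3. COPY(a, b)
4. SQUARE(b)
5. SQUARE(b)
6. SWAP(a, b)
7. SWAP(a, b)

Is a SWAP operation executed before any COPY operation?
No

First SWAP: step 6
First COPY: step 3
Since 6 > 3, COPY comes first.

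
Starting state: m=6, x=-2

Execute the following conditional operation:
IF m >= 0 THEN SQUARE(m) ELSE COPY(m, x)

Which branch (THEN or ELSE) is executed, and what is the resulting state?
Branch: THEN, Final state: m=36, x=-2

Evaluating condition: m >= 0
m = 6
Condition is True, so THEN branch executes
After SQUARE(m): m=36, x=-2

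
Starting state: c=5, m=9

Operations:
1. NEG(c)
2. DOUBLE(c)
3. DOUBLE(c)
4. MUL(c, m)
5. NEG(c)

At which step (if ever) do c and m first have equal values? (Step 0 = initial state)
Never

c and m never become equal during execution.

Comparing values at each step:
Initial: c=5, m=9
After step 1: c=-5, m=9
After step 2: c=-10, m=9
After step 3: c=-20, m=9
After step 4: c=-180, m=9
After step 5: c=180, m=9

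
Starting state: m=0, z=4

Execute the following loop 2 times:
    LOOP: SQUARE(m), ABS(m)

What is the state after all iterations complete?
m=0, z=4

Iteration trace:
Start: m=0, z=4
After iteration 1: m=0, z=4
After iteration 2: m=0, z=4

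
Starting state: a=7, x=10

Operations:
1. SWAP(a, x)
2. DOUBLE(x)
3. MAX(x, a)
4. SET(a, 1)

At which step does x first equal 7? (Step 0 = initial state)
Step 1

Tracing x:
Initial: x = 10
After step 1: x = 7 ← first occurrence
After step 2: x = 14
After step 3: x = 14
After step 4: x = 14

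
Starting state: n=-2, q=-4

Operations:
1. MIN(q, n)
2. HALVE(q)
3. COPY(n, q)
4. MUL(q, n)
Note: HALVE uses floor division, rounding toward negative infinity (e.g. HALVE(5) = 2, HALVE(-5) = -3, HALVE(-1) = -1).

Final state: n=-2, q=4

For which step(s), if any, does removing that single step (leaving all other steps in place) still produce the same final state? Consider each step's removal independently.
Step(s) 1, 3

Testing removal of each single step:
Without step 1: final = n=-2, q=4 (same)
Without step 2: final = n=-4, q=16 (different)
Without step 3: final = n=-2, q=4 (same)
Without step 4: final = n=-2, q=-2 (different)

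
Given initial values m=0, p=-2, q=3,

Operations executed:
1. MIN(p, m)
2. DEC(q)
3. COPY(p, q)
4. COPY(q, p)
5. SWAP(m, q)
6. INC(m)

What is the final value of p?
p = 2

Tracing execution:
Step 1: MIN(p, m) → p = -2
Step 2: DEC(q) → p = -2
Step 3: COPY(p, q) → p = 2
Step 4: COPY(q, p) → p = 2
Step 5: SWAP(m, q) → p = 2
Step 6: INC(m) → p = 2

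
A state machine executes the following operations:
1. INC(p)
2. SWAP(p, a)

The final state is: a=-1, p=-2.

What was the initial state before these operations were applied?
a=-2, p=-2

Working backwards:
Final state: a=-1, p=-2
Before step 2 (SWAP(p, a)): a=-2, p=-1
Before step 1 (INC(p)): a=-2, p=-2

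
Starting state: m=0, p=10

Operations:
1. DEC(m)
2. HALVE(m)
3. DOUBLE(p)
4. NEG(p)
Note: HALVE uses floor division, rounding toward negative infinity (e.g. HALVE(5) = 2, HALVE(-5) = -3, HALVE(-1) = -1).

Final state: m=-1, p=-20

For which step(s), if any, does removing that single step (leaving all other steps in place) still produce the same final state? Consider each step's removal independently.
Step(s) 2

Testing removal of each single step:
Without step 1: final = m=0, p=-20 (different)
Without step 2: final = m=-1, p=-20 (same)
Without step 3: final = m=-1, p=-10 (different)
Without step 4: final = m=-1, p=20 (different)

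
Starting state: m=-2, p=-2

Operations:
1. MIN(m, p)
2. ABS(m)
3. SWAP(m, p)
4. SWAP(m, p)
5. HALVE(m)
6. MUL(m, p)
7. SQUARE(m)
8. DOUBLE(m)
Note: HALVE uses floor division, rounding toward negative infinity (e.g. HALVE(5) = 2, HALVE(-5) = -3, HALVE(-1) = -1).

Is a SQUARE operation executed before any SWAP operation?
No

First SQUARE: step 7
First SWAP: step 3
Since 7 > 3, SWAP comes first.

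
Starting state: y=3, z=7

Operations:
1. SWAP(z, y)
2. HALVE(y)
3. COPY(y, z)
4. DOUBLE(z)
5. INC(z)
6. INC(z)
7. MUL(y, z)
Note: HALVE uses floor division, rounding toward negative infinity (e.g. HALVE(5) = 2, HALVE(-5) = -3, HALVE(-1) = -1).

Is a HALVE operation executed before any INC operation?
Yes

First HALVE: step 2
First INC: step 5
Since 2 < 5, HALVE comes first.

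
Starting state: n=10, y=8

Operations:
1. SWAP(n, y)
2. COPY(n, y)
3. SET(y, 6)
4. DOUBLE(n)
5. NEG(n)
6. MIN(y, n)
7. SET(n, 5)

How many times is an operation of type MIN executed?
1

Counting MIN operations:
Step 6: MIN(y, n) ← MIN
Total: 1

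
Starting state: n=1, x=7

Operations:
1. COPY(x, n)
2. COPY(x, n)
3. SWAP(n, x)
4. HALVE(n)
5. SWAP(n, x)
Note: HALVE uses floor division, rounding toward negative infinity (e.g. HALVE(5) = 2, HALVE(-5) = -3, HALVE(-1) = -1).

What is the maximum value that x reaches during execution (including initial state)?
7

Values of x at each step:
Initial: x = 7 ← maximum
After step 1: x = 1
After step 2: x = 1
After step 3: x = 1
After step 4: x = 1
After step 5: x = 0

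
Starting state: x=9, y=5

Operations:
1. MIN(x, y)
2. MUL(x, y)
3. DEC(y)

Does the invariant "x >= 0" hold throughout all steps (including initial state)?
Yes

The invariant holds at every step.

State at each step:
Initial: x=9, y=5
After step 1: x=5, y=5
After step 2: x=25, y=5
After step 3: x=25, y=4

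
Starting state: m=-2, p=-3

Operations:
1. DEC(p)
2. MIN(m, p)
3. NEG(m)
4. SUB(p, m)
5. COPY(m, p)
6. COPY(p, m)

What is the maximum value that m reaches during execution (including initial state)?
4

Values of m at each step:
Initial: m = -2
After step 1: m = -2
After step 2: m = -4
After step 3: m = 4 ← maximum
After step 4: m = 4
After step 5: m = -8
After step 6: m = -8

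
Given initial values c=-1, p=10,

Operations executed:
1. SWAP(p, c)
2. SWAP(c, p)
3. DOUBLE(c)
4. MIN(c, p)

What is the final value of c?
c = -2

Tracing execution:
Step 1: SWAP(p, c) → c = 10
Step 2: SWAP(c, p) → c = -1
Step 3: DOUBLE(c) → c = -2
Step 4: MIN(c, p) → c = -2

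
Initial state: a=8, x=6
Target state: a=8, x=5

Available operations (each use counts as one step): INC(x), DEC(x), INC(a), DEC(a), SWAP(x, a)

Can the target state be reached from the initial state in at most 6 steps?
Yes

Path (1 step): DEC(x)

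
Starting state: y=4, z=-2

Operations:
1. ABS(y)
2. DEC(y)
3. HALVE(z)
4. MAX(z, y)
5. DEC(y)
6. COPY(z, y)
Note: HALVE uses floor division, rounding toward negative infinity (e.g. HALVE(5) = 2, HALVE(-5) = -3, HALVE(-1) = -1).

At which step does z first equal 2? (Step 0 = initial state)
Step 6

Tracing z:
Initial: z = -2
After step 1: z = -2
After step 2: z = -2
After step 3: z = -1
After step 4: z = 3
After step 5: z = 3
After step 6: z = 2 ← first occurrence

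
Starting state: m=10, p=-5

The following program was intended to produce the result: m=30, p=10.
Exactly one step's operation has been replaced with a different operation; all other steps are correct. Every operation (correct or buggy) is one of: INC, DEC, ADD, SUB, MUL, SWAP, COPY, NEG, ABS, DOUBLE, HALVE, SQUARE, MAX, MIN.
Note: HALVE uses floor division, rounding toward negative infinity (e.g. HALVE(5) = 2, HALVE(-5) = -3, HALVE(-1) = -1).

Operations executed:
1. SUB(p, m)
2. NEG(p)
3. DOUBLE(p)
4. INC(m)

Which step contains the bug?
Step 4

Trace with buggy code:
Initial: m=10, p=-5
After step 1: m=10, p=-15
After step 2: m=10, p=15
After step 3: m=10, p=30
After step 4: m=11, p=30
Actual final m=11, p=30 ≠ expected m=30, p=10.
Step 4 is the only position where a single-operation replacement can produce the expected result.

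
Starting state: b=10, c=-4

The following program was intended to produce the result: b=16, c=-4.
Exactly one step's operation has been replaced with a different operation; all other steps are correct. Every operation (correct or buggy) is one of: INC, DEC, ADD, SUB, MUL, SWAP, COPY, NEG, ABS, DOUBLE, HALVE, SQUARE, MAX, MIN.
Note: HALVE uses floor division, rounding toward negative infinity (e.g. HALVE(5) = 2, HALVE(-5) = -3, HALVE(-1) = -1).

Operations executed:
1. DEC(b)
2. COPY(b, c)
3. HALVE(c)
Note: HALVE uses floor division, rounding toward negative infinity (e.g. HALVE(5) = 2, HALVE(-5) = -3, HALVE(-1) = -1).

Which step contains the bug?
Step 3

Trace with buggy code:
Initial: b=10, c=-4
After step 1: b=9, c=-4
After step 2: b=-4, c=-4
After step 3: b=-4, c=-2
Actual final b=-4, c=-2 ≠ expected b=16, c=-4.
Step 3 is the only position where a single-operation replacement can produce the expected result.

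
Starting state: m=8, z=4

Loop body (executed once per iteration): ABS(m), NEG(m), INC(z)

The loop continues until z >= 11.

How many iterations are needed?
7

Tracing iterations:
Initial: m=8, z=4
After iteration 1: m=-8, z=5
After iteration 2: m=-8, z=6
After iteration 3: m=-8, z=7
After iteration 4: m=-8, z=8
After iteration 5: m=-8, z=9
After iteration 6: m=-8, z=10
After iteration 7: m=-8, z=11
z >= 11 now holds, so the loop exits after 7 iterations.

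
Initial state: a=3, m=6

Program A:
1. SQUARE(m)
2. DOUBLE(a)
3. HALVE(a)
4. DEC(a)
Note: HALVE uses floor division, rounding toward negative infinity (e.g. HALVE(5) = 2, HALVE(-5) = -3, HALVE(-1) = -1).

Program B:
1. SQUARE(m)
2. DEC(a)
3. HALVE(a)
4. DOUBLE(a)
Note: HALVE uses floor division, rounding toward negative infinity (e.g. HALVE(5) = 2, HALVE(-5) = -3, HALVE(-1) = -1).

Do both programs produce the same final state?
Yes

Program A final state: a=2, m=36
Program B final state: a=2, m=36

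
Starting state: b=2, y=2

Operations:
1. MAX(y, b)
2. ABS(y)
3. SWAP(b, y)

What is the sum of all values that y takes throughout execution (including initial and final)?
8

Values of y at each step:
Initial: y = 2
After step 1: y = 2
After step 2: y = 2
After step 3: y = 2
Sum = 2 + 2 + 2 + 2 = 8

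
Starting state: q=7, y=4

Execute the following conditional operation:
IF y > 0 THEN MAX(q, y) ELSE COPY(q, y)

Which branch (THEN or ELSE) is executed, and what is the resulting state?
Branch: THEN, Final state: q=7, y=4

Evaluating condition: y > 0
y = 4
Condition is True, so THEN branch executes
After MAX(q, y): q=7, y=4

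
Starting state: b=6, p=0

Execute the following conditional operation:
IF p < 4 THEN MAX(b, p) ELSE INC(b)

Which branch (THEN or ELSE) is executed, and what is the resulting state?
Branch: THEN, Final state: b=6, p=0

Evaluating condition: p < 4
p = 0
Condition is True, so THEN branch executes
After MAX(b, p): b=6, p=0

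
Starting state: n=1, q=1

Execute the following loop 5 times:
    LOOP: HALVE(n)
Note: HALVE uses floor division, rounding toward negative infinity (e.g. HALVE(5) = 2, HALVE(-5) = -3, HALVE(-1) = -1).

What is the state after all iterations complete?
n=0, q=1

Iteration trace:
Start: n=1, q=1
After iteration 1: n=0, q=1
After iteration 2: n=0, q=1
After iteration 3: n=0, q=1
After iteration 4: n=0, q=1
After iteration 5: n=0, q=1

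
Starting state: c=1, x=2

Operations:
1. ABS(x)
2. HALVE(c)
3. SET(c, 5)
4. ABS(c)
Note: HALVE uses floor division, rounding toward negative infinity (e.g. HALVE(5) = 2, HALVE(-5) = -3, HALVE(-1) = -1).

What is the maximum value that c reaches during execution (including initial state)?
5

Values of c at each step:
Initial: c = 1
After step 1: c = 1
After step 2: c = 0
After step 3: c = 5 ← maximum
After step 4: c = 5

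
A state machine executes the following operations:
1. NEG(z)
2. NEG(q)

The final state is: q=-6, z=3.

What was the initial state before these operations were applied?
q=6, z=-3

Working backwards:
Final state: q=-6, z=3
Before step 2 (NEG(q)): q=6, z=3
Before step 1 (NEG(z)): q=6, z=-3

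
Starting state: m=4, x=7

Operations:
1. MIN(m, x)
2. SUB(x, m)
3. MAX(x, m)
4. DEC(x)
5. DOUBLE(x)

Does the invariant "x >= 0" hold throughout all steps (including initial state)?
Yes

The invariant holds at every step.

State at each step:
Initial: m=4, x=7
After step 1: m=4, x=7
After step 2: m=4, x=3
After step 3: m=4, x=4
After step 4: m=4, x=3
After step 5: m=4, x=6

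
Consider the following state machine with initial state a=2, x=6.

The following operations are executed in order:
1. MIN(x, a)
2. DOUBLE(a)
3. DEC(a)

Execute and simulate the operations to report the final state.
{a: 3, x: 2}

Step-by-step execution:
Initial: a=2, x=6
After step 1 (MIN(x, a)): a=2, x=2
After step 2 (DOUBLE(a)): a=4, x=2
After step 3 (DEC(a)): a=3, x=2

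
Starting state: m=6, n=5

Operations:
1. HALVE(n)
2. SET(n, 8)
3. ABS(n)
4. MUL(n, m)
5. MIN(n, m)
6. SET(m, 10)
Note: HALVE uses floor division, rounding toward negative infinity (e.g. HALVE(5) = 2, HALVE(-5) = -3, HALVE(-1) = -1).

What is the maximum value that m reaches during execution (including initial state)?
10

Values of m at each step:
Initial: m = 6
After step 1: m = 6
After step 2: m = 6
After step 3: m = 6
After step 4: m = 6
After step 5: m = 6
After step 6: m = 10 ← maximum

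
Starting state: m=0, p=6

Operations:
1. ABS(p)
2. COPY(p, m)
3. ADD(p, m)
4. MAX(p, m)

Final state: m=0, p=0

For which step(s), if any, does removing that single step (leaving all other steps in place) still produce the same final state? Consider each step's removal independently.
Step(s) 1, 3, 4

Testing removal of each single step:
Without step 1: final = m=0, p=0 (same)
Without step 2: final = m=0, p=6 (different)
Without step 3: final = m=0, p=0 (same)
Without step 4: final = m=0, p=0 (same)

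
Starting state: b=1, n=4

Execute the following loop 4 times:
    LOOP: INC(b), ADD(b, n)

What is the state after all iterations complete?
b=21, n=4

Iteration trace:
Start: b=1, n=4
After iteration 1: b=6, n=4
After iteration 2: b=11, n=4
After iteration 3: b=16, n=4
After iteration 4: b=21, n=4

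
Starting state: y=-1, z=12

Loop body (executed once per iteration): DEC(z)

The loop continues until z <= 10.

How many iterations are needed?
2

Tracing iterations:
Initial: y=-1, z=12
After iteration 1: y=-1, z=11
After iteration 2: y=-1, z=10
z <= 10 now holds, so the loop exits after 2 iterations.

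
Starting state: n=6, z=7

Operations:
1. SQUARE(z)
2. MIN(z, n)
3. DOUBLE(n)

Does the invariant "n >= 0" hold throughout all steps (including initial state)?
Yes

The invariant holds at every step.

State at each step:
Initial: n=6, z=7
After step 1: n=6, z=49
After step 2: n=6, z=6
After step 3: n=12, z=6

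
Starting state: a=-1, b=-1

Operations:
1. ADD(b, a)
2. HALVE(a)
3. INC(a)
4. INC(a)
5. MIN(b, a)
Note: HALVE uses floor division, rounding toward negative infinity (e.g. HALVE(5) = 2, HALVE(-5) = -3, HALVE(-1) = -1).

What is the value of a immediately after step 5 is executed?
a = 1

Tracing a through execution:
Initial: a = -1
After step 1 (ADD(b, a)): a = -1
After step 2 (HALVE(a)): a = -1
After step 3 (INC(a)): a = 0
After step 4 (INC(a)): a = 1
After step 5 (MIN(b, a)): a = 1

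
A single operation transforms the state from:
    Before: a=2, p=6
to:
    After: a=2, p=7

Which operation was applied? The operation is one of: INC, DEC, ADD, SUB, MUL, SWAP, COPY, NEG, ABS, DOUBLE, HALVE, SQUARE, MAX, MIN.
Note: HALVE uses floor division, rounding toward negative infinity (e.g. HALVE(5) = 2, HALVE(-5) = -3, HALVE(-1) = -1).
INC(p)

Analyzing the change:
Before: a=2, p=6
After: a=2, p=7
Variable p changed from 6 to 7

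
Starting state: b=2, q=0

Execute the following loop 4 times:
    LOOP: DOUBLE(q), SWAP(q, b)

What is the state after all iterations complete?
b=8, q=0

Iteration trace:
Start: b=2, q=0
After iteration 1: b=0, q=2
After iteration 2: b=4, q=0
After iteration 3: b=0, q=4
After iteration 4: b=8, q=0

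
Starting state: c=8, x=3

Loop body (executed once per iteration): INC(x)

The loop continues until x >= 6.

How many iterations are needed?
3

Tracing iterations:
Initial: c=8, x=3
After iteration 1: c=8, x=4
After iteration 2: c=8, x=5
After iteration 3: c=8, x=6
x >= 6 now holds, so the loop exits after 3 iterations.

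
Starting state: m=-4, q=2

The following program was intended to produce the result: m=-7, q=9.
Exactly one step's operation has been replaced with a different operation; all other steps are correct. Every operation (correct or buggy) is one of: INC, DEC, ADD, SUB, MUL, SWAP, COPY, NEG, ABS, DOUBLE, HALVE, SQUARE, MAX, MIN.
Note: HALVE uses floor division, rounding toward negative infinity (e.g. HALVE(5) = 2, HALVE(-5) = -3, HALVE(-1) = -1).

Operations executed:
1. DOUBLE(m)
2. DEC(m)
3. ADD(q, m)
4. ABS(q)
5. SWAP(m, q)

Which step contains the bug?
Step 4

Trace with buggy code:
Initial: m=-4, q=2
After step 1: m=-8, q=2
After step 2: m=-9, q=2
After step 3: m=-9, q=-7
After step 4: m=-9, q=7
After step 5: m=7, q=-9
Actual final m=7, q=-9 ≠ expected m=-7, q=9.
Step 4 is the only position where a single-operation replacement can produce the expected result.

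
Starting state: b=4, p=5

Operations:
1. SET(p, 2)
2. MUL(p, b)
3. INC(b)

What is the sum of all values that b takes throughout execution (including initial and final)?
17

Values of b at each step:
Initial: b = 4
After step 1: b = 4
After step 2: b = 4
After step 3: b = 5
Sum = 4 + 4 + 4 + 5 = 17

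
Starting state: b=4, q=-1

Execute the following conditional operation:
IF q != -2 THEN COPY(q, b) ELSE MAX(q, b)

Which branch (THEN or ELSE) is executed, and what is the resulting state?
Branch: THEN, Final state: b=4, q=4

Evaluating condition: q != -2
q = -1
Condition is True, so THEN branch executes
After COPY(q, b): b=4, q=4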